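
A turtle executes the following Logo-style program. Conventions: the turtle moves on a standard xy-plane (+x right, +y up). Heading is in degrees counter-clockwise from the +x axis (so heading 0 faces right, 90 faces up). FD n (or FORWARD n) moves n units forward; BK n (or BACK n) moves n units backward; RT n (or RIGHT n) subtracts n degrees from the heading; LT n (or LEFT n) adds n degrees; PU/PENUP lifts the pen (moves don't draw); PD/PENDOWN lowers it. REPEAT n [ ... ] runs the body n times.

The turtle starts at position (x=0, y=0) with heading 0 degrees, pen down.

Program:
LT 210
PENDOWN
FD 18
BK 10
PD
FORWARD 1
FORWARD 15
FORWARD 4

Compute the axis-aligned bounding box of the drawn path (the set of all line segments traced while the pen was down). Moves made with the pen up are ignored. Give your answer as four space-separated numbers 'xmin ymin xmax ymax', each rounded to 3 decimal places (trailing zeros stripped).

Answer: -24.249 -14 0 0

Derivation:
Executing turtle program step by step:
Start: pos=(0,0), heading=0, pen down
LT 210: heading 0 -> 210
PD: pen down
FD 18: (0,0) -> (-15.588,-9) [heading=210, draw]
BK 10: (-15.588,-9) -> (-6.928,-4) [heading=210, draw]
PD: pen down
FD 1: (-6.928,-4) -> (-7.794,-4.5) [heading=210, draw]
FD 15: (-7.794,-4.5) -> (-20.785,-12) [heading=210, draw]
FD 4: (-20.785,-12) -> (-24.249,-14) [heading=210, draw]
Final: pos=(-24.249,-14), heading=210, 5 segment(s) drawn

Segment endpoints: x in {-24.249, -20.785, -15.588, -7.794, -6.928, 0}, y in {-14, -12, -9, -4.5, -4, 0}
xmin=-24.249, ymin=-14, xmax=0, ymax=0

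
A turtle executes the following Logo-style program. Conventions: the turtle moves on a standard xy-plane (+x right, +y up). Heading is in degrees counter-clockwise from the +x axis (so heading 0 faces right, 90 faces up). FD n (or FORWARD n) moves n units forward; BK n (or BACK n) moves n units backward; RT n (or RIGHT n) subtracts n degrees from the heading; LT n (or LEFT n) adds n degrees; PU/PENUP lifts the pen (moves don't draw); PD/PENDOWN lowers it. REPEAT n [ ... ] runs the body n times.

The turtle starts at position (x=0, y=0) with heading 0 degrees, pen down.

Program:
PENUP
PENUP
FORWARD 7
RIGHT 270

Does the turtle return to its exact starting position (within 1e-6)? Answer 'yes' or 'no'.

Executing turtle program step by step:
Start: pos=(0,0), heading=0, pen down
PU: pen up
PU: pen up
FD 7: (0,0) -> (7,0) [heading=0, move]
RT 270: heading 0 -> 90
Final: pos=(7,0), heading=90, 0 segment(s) drawn

Start position: (0, 0)
Final position: (7, 0)
Distance = 7; >= 1e-6 -> NOT closed

Answer: no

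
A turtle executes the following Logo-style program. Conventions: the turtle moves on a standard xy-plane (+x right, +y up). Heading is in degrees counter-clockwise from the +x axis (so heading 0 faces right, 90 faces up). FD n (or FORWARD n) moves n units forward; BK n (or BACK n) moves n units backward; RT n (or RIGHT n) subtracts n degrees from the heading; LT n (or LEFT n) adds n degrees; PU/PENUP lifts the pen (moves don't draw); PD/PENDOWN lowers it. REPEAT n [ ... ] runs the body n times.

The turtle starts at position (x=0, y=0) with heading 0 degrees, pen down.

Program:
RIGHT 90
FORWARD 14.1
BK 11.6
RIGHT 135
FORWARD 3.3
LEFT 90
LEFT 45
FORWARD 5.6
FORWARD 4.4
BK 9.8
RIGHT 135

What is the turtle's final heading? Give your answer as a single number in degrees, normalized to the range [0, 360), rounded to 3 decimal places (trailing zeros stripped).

Answer: 135

Derivation:
Executing turtle program step by step:
Start: pos=(0,0), heading=0, pen down
RT 90: heading 0 -> 270
FD 14.1: (0,0) -> (0,-14.1) [heading=270, draw]
BK 11.6: (0,-14.1) -> (0,-2.5) [heading=270, draw]
RT 135: heading 270 -> 135
FD 3.3: (0,-2.5) -> (-2.333,-0.167) [heading=135, draw]
LT 90: heading 135 -> 225
LT 45: heading 225 -> 270
FD 5.6: (-2.333,-0.167) -> (-2.333,-5.767) [heading=270, draw]
FD 4.4: (-2.333,-5.767) -> (-2.333,-10.167) [heading=270, draw]
BK 9.8: (-2.333,-10.167) -> (-2.333,-0.367) [heading=270, draw]
RT 135: heading 270 -> 135
Final: pos=(-2.333,-0.367), heading=135, 6 segment(s) drawn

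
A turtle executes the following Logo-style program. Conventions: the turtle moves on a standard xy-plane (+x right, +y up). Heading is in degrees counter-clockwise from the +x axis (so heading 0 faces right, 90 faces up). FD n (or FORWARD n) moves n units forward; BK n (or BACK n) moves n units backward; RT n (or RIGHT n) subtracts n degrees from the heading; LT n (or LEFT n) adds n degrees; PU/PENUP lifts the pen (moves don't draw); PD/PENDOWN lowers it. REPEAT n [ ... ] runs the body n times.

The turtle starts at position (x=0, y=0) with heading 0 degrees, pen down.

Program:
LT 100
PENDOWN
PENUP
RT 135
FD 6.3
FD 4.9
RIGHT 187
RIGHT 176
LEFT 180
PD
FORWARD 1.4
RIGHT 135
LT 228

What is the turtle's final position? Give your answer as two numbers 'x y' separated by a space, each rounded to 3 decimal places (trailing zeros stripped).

Answer: 8.071 -5.562

Derivation:
Executing turtle program step by step:
Start: pos=(0,0), heading=0, pen down
LT 100: heading 0 -> 100
PD: pen down
PU: pen up
RT 135: heading 100 -> 325
FD 6.3: (0,0) -> (5.161,-3.614) [heading=325, move]
FD 4.9: (5.161,-3.614) -> (9.175,-6.424) [heading=325, move]
RT 187: heading 325 -> 138
RT 176: heading 138 -> 322
LT 180: heading 322 -> 142
PD: pen down
FD 1.4: (9.175,-6.424) -> (8.071,-5.562) [heading=142, draw]
RT 135: heading 142 -> 7
LT 228: heading 7 -> 235
Final: pos=(8.071,-5.562), heading=235, 1 segment(s) drawn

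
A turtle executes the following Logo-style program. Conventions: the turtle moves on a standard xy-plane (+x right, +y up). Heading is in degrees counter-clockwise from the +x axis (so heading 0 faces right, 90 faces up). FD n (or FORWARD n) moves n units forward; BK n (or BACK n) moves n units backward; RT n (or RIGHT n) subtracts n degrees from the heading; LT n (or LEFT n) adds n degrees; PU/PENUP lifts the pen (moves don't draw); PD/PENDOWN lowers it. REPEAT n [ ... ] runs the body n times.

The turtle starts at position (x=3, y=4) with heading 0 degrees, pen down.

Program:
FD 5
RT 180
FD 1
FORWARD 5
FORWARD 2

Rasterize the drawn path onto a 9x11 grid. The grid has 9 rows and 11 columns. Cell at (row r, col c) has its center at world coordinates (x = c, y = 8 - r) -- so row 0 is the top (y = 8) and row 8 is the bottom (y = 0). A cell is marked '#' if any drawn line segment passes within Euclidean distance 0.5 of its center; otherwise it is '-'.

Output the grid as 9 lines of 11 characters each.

Answer: -----------
-----------
-----------
-----------
#########--
-----------
-----------
-----------
-----------

Derivation:
Segment 0: (3,4) -> (8,4)
Segment 1: (8,4) -> (7,4)
Segment 2: (7,4) -> (2,4)
Segment 3: (2,4) -> (0,4)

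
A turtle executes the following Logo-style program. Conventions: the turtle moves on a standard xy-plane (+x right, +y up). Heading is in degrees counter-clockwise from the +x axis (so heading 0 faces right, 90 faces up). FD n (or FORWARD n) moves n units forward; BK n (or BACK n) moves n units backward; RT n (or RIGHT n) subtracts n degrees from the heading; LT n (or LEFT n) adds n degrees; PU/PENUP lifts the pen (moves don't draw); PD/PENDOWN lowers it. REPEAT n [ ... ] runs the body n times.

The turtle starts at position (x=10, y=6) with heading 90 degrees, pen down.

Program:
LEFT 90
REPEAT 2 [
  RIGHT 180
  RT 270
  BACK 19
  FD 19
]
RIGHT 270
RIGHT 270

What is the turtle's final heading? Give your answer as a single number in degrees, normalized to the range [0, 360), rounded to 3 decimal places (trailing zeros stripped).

Answer: 180

Derivation:
Executing turtle program step by step:
Start: pos=(10,6), heading=90, pen down
LT 90: heading 90 -> 180
REPEAT 2 [
  -- iteration 1/2 --
  RT 180: heading 180 -> 0
  RT 270: heading 0 -> 90
  BK 19: (10,6) -> (10,-13) [heading=90, draw]
  FD 19: (10,-13) -> (10,6) [heading=90, draw]
  -- iteration 2/2 --
  RT 180: heading 90 -> 270
  RT 270: heading 270 -> 0
  BK 19: (10,6) -> (-9,6) [heading=0, draw]
  FD 19: (-9,6) -> (10,6) [heading=0, draw]
]
RT 270: heading 0 -> 90
RT 270: heading 90 -> 180
Final: pos=(10,6), heading=180, 4 segment(s) drawn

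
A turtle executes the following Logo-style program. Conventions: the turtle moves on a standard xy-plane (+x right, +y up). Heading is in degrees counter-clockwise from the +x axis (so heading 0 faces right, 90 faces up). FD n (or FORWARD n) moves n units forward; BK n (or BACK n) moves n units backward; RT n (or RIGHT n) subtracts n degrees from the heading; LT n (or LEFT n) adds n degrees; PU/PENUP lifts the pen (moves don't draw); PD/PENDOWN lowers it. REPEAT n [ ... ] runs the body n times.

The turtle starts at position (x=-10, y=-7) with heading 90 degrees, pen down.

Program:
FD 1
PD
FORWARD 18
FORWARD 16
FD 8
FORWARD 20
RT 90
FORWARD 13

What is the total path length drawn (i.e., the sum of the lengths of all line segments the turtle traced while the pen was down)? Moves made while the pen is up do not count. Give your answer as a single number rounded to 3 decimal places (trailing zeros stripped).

Answer: 76

Derivation:
Executing turtle program step by step:
Start: pos=(-10,-7), heading=90, pen down
FD 1: (-10,-7) -> (-10,-6) [heading=90, draw]
PD: pen down
FD 18: (-10,-6) -> (-10,12) [heading=90, draw]
FD 16: (-10,12) -> (-10,28) [heading=90, draw]
FD 8: (-10,28) -> (-10,36) [heading=90, draw]
FD 20: (-10,36) -> (-10,56) [heading=90, draw]
RT 90: heading 90 -> 0
FD 13: (-10,56) -> (3,56) [heading=0, draw]
Final: pos=(3,56), heading=0, 6 segment(s) drawn

Segment lengths:
  seg 1: (-10,-7) -> (-10,-6), length = 1
  seg 2: (-10,-6) -> (-10,12), length = 18
  seg 3: (-10,12) -> (-10,28), length = 16
  seg 4: (-10,28) -> (-10,36), length = 8
  seg 5: (-10,36) -> (-10,56), length = 20
  seg 6: (-10,56) -> (3,56), length = 13
Total = 76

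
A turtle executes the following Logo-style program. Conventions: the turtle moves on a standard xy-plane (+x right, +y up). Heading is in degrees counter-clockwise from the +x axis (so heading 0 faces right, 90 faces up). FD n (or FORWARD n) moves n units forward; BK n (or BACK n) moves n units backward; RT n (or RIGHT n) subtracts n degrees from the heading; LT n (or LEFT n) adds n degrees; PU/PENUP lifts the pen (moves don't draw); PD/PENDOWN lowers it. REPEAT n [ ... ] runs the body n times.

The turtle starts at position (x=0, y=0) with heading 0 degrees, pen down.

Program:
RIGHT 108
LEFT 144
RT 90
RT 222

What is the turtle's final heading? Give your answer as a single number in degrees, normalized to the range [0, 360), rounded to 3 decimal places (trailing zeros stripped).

Answer: 84

Derivation:
Executing turtle program step by step:
Start: pos=(0,0), heading=0, pen down
RT 108: heading 0 -> 252
LT 144: heading 252 -> 36
RT 90: heading 36 -> 306
RT 222: heading 306 -> 84
Final: pos=(0,0), heading=84, 0 segment(s) drawn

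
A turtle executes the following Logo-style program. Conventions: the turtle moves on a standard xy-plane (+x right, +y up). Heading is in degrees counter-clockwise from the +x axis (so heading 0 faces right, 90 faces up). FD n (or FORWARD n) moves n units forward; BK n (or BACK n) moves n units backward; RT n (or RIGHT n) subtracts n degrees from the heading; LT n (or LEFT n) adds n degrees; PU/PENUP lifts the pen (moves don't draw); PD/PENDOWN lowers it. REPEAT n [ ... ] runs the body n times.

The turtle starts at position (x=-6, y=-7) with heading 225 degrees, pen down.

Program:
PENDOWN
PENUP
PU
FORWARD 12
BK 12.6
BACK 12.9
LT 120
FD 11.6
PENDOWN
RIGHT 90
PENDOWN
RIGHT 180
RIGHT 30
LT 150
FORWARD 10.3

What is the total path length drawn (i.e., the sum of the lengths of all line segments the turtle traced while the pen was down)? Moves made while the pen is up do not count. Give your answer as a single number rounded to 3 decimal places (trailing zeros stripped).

Answer: 10.3

Derivation:
Executing turtle program step by step:
Start: pos=(-6,-7), heading=225, pen down
PD: pen down
PU: pen up
PU: pen up
FD 12: (-6,-7) -> (-14.485,-15.485) [heading=225, move]
BK 12.6: (-14.485,-15.485) -> (-5.576,-6.576) [heading=225, move]
BK 12.9: (-5.576,-6.576) -> (3.546,2.546) [heading=225, move]
LT 120: heading 225 -> 345
FD 11.6: (3.546,2.546) -> (14.751,-0.456) [heading=345, move]
PD: pen down
RT 90: heading 345 -> 255
PD: pen down
RT 180: heading 255 -> 75
RT 30: heading 75 -> 45
LT 150: heading 45 -> 195
FD 10.3: (14.751,-0.456) -> (4.802,-3.122) [heading=195, draw]
Final: pos=(4.802,-3.122), heading=195, 1 segment(s) drawn

Segment lengths:
  seg 1: (14.751,-0.456) -> (4.802,-3.122), length = 10.3
Total = 10.3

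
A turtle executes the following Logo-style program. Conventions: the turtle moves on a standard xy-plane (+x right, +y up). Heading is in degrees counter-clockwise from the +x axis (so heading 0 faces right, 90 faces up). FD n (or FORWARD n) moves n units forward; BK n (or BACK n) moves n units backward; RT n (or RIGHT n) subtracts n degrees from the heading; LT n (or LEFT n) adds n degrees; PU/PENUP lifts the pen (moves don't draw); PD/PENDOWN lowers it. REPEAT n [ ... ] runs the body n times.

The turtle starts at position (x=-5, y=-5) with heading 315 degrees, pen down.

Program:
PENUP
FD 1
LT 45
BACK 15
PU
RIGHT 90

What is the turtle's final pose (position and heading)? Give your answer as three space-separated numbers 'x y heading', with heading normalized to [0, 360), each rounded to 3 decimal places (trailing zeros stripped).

Executing turtle program step by step:
Start: pos=(-5,-5), heading=315, pen down
PU: pen up
FD 1: (-5,-5) -> (-4.293,-5.707) [heading=315, move]
LT 45: heading 315 -> 0
BK 15: (-4.293,-5.707) -> (-19.293,-5.707) [heading=0, move]
PU: pen up
RT 90: heading 0 -> 270
Final: pos=(-19.293,-5.707), heading=270, 0 segment(s) drawn

Answer: -19.293 -5.707 270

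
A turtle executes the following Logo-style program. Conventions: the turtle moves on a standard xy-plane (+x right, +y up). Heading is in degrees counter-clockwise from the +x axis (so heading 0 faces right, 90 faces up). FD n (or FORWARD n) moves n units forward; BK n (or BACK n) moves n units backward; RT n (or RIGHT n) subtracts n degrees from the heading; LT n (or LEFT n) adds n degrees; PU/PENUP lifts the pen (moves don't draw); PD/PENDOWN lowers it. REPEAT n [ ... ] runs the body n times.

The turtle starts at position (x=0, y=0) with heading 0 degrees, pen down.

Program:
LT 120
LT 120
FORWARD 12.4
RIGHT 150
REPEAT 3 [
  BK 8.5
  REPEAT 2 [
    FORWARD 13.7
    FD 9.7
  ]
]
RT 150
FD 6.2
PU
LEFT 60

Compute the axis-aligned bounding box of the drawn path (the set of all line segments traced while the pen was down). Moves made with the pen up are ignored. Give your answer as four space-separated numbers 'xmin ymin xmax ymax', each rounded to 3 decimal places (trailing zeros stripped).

Executing turtle program step by step:
Start: pos=(0,0), heading=0, pen down
LT 120: heading 0 -> 120
LT 120: heading 120 -> 240
FD 12.4: (0,0) -> (-6.2,-10.739) [heading=240, draw]
RT 150: heading 240 -> 90
REPEAT 3 [
  -- iteration 1/3 --
  BK 8.5: (-6.2,-10.739) -> (-6.2,-19.239) [heading=90, draw]
  REPEAT 2 [
    -- iteration 1/2 --
    FD 13.7: (-6.2,-19.239) -> (-6.2,-5.539) [heading=90, draw]
    FD 9.7: (-6.2,-5.539) -> (-6.2,4.161) [heading=90, draw]
    -- iteration 2/2 --
    FD 13.7: (-6.2,4.161) -> (-6.2,17.861) [heading=90, draw]
    FD 9.7: (-6.2,17.861) -> (-6.2,27.561) [heading=90, draw]
  ]
  -- iteration 2/3 --
  BK 8.5: (-6.2,27.561) -> (-6.2,19.061) [heading=90, draw]
  REPEAT 2 [
    -- iteration 1/2 --
    FD 13.7: (-6.2,19.061) -> (-6.2,32.761) [heading=90, draw]
    FD 9.7: (-6.2,32.761) -> (-6.2,42.461) [heading=90, draw]
    -- iteration 2/2 --
    FD 13.7: (-6.2,42.461) -> (-6.2,56.161) [heading=90, draw]
    FD 9.7: (-6.2,56.161) -> (-6.2,65.861) [heading=90, draw]
  ]
  -- iteration 3/3 --
  BK 8.5: (-6.2,65.861) -> (-6.2,57.361) [heading=90, draw]
  REPEAT 2 [
    -- iteration 1/2 --
    FD 13.7: (-6.2,57.361) -> (-6.2,71.061) [heading=90, draw]
    FD 9.7: (-6.2,71.061) -> (-6.2,80.761) [heading=90, draw]
    -- iteration 2/2 --
    FD 13.7: (-6.2,80.761) -> (-6.2,94.461) [heading=90, draw]
    FD 9.7: (-6.2,94.461) -> (-6.2,104.161) [heading=90, draw]
  ]
]
RT 150: heading 90 -> 300
FD 6.2: (-6.2,104.161) -> (-3.1,98.792) [heading=300, draw]
PU: pen up
LT 60: heading 300 -> 0
Final: pos=(-3.1,98.792), heading=0, 17 segment(s) drawn

Segment endpoints: x in {-6.2, -6.2, -6.2, -6.2, -6.2, -6.2, -6.2, -6.2, -6.2, -6.2, -6.2, -3.1, 0}, y in {-19.239, -10.739, -5.539, 0, 4.161, 17.861, 19.061, 27.561, 32.761, 42.461, 56.161, 57.361, 65.861, 71.061, 80.761, 94.461, 98.792, 104.161}
xmin=-6.2, ymin=-19.239, xmax=0, ymax=104.161

Answer: -6.2 -19.239 0 104.161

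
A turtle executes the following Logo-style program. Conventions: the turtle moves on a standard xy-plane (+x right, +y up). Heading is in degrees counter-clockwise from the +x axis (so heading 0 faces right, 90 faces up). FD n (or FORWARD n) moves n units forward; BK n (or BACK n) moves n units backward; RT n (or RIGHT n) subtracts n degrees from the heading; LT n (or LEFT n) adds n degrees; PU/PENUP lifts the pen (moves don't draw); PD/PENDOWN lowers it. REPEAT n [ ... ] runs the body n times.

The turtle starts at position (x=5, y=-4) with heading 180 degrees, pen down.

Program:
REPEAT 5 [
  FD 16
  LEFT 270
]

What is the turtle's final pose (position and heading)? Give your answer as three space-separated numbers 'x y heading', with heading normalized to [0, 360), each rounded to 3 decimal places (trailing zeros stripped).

Executing turtle program step by step:
Start: pos=(5,-4), heading=180, pen down
REPEAT 5 [
  -- iteration 1/5 --
  FD 16: (5,-4) -> (-11,-4) [heading=180, draw]
  LT 270: heading 180 -> 90
  -- iteration 2/5 --
  FD 16: (-11,-4) -> (-11,12) [heading=90, draw]
  LT 270: heading 90 -> 0
  -- iteration 3/5 --
  FD 16: (-11,12) -> (5,12) [heading=0, draw]
  LT 270: heading 0 -> 270
  -- iteration 4/5 --
  FD 16: (5,12) -> (5,-4) [heading=270, draw]
  LT 270: heading 270 -> 180
  -- iteration 5/5 --
  FD 16: (5,-4) -> (-11,-4) [heading=180, draw]
  LT 270: heading 180 -> 90
]
Final: pos=(-11,-4), heading=90, 5 segment(s) drawn

Answer: -11 -4 90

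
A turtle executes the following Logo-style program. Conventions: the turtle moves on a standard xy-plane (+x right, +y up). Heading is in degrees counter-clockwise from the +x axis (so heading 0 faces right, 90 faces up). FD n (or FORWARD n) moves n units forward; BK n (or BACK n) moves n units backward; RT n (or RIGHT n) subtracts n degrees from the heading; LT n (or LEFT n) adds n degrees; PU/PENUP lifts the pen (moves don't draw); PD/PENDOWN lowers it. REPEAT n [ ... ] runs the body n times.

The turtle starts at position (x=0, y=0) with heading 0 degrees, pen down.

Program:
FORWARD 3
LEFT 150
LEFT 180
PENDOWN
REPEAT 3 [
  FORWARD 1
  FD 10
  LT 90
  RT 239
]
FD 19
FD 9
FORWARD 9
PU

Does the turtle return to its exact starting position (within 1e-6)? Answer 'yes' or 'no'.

Executing turtle program step by step:
Start: pos=(0,0), heading=0, pen down
FD 3: (0,0) -> (3,0) [heading=0, draw]
LT 150: heading 0 -> 150
LT 180: heading 150 -> 330
PD: pen down
REPEAT 3 [
  -- iteration 1/3 --
  FD 1: (3,0) -> (3.866,-0.5) [heading=330, draw]
  FD 10: (3.866,-0.5) -> (12.526,-5.5) [heading=330, draw]
  LT 90: heading 330 -> 60
  RT 239: heading 60 -> 181
  -- iteration 2/3 --
  FD 1: (12.526,-5.5) -> (11.526,-5.517) [heading=181, draw]
  FD 10: (11.526,-5.517) -> (1.528,-5.692) [heading=181, draw]
  LT 90: heading 181 -> 271
  RT 239: heading 271 -> 32
  -- iteration 3/3 --
  FD 1: (1.528,-5.692) -> (2.376,-5.162) [heading=32, draw]
  FD 10: (2.376,-5.162) -> (10.856,0.137) [heading=32, draw]
  LT 90: heading 32 -> 122
  RT 239: heading 122 -> 243
]
FD 19: (10.856,0.137) -> (2.231,-16.792) [heading=243, draw]
FD 9: (2.231,-16.792) -> (-1.855,-24.811) [heading=243, draw]
FD 9: (-1.855,-24.811) -> (-5.941,-32.83) [heading=243, draw]
PU: pen up
Final: pos=(-5.941,-32.83), heading=243, 10 segment(s) drawn

Start position: (0, 0)
Final position: (-5.941, -32.83)
Distance = 33.363; >= 1e-6 -> NOT closed

Answer: no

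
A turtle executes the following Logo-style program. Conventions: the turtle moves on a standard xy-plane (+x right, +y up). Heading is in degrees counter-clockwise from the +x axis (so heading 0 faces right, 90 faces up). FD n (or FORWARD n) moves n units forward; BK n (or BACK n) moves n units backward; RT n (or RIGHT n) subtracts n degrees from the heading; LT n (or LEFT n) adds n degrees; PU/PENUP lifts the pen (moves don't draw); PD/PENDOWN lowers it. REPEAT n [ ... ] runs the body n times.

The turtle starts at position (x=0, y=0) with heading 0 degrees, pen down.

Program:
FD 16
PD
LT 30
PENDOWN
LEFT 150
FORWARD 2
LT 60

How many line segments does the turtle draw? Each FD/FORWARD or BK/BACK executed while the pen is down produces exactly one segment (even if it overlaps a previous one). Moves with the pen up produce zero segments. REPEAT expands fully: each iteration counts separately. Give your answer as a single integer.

Answer: 2

Derivation:
Executing turtle program step by step:
Start: pos=(0,0), heading=0, pen down
FD 16: (0,0) -> (16,0) [heading=0, draw]
PD: pen down
LT 30: heading 0 -> 30
PD: pen down
LT 150: heading 30 -> 180
FD 2: (16,0) -> (14,0) [heading=180, draw]
LT 60: heading 180 -> 240
Final: pos=(14,0), heading=240, 2 segment(s) drawn
Segments drawn: 2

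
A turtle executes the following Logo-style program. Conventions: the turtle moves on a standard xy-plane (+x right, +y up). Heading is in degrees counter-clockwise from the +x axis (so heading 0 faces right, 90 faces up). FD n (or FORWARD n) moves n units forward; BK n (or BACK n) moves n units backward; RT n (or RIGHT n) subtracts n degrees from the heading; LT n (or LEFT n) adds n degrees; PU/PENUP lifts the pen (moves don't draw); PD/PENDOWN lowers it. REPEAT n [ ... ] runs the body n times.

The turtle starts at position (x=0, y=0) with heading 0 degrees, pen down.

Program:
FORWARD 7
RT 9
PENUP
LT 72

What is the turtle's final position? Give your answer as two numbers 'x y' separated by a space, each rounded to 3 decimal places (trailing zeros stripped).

Executing turtle program step by step:
Start: pos=(0,0), heading=0, pen down
FD 7: (0,0) -> (7,0) [heading=0, draw]
RT 9: heading 0 -> 351
PU: pen up
LT 72: heading 351 -> 63
Final: pos=(7,0), heading=63, 1 segment(s) drawn

Answer: 7 0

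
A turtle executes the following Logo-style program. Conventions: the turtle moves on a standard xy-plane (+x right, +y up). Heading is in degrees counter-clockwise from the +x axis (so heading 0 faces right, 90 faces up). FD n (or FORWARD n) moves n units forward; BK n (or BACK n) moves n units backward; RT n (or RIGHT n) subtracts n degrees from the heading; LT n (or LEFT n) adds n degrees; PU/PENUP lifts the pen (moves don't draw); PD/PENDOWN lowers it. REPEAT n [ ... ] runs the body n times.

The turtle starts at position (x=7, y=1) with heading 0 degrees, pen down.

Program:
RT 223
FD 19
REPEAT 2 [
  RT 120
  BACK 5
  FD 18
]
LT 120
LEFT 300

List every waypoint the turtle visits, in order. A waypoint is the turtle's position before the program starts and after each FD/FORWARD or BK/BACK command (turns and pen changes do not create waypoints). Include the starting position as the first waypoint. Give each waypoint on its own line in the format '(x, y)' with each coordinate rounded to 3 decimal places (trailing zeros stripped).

Executing turtle program step by step:
Start: pos=(7,1), heading=0, pen down
RT 223: heading 0 -> 137
FD 19: (7,1) -> (-6.896,13.958) [heading=137, draw]
REPEAT 2 [
  -- iteration 1/2 --
  RT 120: heading 137 -> 17
  BK 5: (-6.896,13.958) -> (-11.677,12.496) [heading=17, draw]
  FD 18: (-11.677,12.496) -> (5.536,17.759) [heading=17, draw]
  -- iteration 2/2 --
  RT 120: heading 17 -> 257
  BK 5: (5.536,17.759) -> (6.661,22.631) [heading=257, draw]
  FD 18: (6.661,22.631) -> (2.612,5.092) [heading=257, draw]
]
LT 120: heading 257 -> 17
LT 300: heading 17 -> 317
Final: pos=(2.612,5.092), heading=317, 5 segment(s) drawn
Waypoints (6 total):
(7, 1)
(-6.896, 13.958)
(-11.677, 12.496)
(5.536, 17.759)
(6.661, 22.631)
(2.612, 5.092)

Answer: (7, 1)
(-6.896, 13.958)
(-11.677, 12.496)
(5.536, 17.759)
(6.661, 22.631)
(2.612, 5.092)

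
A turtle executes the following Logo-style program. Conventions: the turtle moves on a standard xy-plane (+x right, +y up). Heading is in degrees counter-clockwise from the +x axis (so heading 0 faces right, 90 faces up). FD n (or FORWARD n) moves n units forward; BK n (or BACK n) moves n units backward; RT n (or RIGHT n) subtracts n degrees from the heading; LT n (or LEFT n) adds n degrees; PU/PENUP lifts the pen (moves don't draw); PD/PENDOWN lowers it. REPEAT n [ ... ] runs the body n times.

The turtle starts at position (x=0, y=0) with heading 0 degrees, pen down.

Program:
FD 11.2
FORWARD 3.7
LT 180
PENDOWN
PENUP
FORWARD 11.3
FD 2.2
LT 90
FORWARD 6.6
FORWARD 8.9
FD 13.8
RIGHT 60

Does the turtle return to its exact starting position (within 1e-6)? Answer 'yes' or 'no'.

Executing turtle program step by step:
Start: pos=(0,0), heading=0, pen down
FD 11.2: (0,0) -> (11.2,0) [heading=0, draw]
FD 3.7: (11.2,0) -> (14.9,0) [heading=0, draw]
LT 180: heading 0 -> 180
PD: pen down
PU: pen up
FD 11.3: (14.9,0) -> (3.6,0) [heading=180, move]
FD 2.2: (3.6,0) -> (1.4,0) [heading=180, move]
LT 90: heading 180 -> 270
FD 6.6: (1.4,0) -> (1.4,-6.6) [heading=270, move]
FD 8.9: (1.4,-6.6) -> (1.4,-15.5) [heading=270, move]
FD 13.8: (1.4,-15.5) -> (1.4,-29.3) [heading=270, move]
RT 60: heading 270 -> 210
Final: pos=(1.4,-29.3), heading=210, 2 segment(s) drawn

Start position: (0, 0)
Final position: (1.4, -29.3)
Distance = 29.333; >= 1e-6 -> NOT closed

Answer: no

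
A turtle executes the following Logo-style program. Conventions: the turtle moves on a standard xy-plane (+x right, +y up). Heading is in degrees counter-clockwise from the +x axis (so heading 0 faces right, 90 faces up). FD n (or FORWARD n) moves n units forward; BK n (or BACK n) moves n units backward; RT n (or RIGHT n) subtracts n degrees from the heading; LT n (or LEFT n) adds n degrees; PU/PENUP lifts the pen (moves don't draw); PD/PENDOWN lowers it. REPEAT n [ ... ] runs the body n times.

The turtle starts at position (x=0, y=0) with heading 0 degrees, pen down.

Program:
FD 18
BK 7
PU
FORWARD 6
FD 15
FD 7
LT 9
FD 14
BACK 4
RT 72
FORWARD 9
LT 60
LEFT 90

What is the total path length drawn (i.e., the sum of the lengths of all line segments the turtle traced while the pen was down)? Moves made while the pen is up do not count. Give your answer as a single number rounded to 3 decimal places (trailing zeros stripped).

Answer: 25

Derivation:
Executing turtle program step by step:
Start: pos=(0,0), heading=0, pen down
FD 18: (0,0) -> (18,0) [heading=0, draw]
BK 7: (18,0) -> (11,0) [heading=0, draw]
PU: pen up
FD 6: (11,0) -> (17,0) [heading=0, move]
FD 15: (17,0) -> (32,0) [heading=0, move]
FD 7: (32,0) -> (39,0) [heading=0, move]
LT 9: heading 0 -> 9
FD 14: (39,0) -> (52.828,2.19) [heading=9, move]
BK 4: (52.828,2.19) -> (48.877,1.564) [heading=9, move]
RT 72: heading 9 -> 297
FD 9: (48.877,1.564) -> (52.963,-6.455) [heading=297, move]
LT 60: heading 297 -> 357
LT 90: heading 357 -> 87
Final: pos=(52.963,-6.455), heading=87, 2 segment(s) drawn

Segment lengths:
  seg 1: (0,0) -> (18,0), length = 18
  seg 2: (18,0) -> (11,0), length = 7
Total = 25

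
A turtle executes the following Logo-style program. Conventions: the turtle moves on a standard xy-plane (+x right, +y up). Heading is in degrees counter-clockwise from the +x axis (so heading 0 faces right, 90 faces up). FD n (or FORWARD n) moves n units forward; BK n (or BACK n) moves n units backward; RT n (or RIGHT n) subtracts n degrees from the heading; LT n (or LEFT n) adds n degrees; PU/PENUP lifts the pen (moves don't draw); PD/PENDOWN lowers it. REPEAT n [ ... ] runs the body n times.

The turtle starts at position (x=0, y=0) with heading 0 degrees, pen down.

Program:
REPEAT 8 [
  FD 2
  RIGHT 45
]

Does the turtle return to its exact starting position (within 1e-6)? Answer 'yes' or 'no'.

Executing turtle program step by step:
Start: pos=(0,0), heading=0, pen down
REPEAT 8 [
  -- iteration 1/8 --
  FD 2: (0,0) -> (2,0) [heading=0, draw]
  RT 45: heading 0 -> 315
  -- iteration 2/8 --
  FD 2: (2,0) -> (3.414,-1.414) [heading=315, draw]
  RT 45: heading 315 -> 270
  -- iteration 3/8 --
  FD 2: (3.414,-1.414) -> (3.414,-3.414) [heading=270, draw]
  RT 45: heading 270 -> 225
  -- iteration 4/8 --
  FD 2: (3.414,-3.414) -> (2,-4.828) [heading=225, draw]
  RT 45: heading 225 -> 180
  -- iteration 5/8 --
  FD 2: (2,-4.828) -> (0,-4.828) [heading=180, draw]
  RT 45: heading 180 -> 135
  -- iteration 6/8 --
  FD 2: (0,-4.828) -> (-1.414,-3.414) [heading=135, draw]
  RT 45: heading 135 -> 90
  -- iteration 7/8 --
  FD 2: (-1.414,-3.414) -> (-1.414,-1.414) [heading=90, draw]
  RT 45: heading 90 -> 45
  -- iteration 8/8 --
  FD 2: (-1.414,-1.414) -> (0,0) [heading=45, draw]
  RT 45: heading 45 -> 0
]
Final: pos=(0,0), heading=0, 8 segment(s) drawn

Start position: (0, 0)
Final position: (0, 0)
Distance = 0; < 1e-6 -> CLOSED

Answer: yes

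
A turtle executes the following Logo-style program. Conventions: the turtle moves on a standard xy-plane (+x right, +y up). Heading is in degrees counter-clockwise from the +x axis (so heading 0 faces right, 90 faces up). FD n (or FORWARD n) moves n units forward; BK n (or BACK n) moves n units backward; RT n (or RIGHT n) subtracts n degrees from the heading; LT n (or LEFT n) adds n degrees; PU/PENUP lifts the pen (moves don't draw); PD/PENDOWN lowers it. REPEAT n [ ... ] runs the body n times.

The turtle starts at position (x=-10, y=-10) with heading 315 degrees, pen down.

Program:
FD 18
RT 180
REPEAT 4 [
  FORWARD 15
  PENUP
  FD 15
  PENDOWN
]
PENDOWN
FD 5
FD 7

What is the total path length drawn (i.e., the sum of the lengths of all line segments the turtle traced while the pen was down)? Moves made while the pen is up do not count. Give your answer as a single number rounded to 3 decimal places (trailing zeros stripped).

Executing turtle program step by step:
Start: pos=(-10,-10), heading=315, pen down
FD 18: (-10,-10) -> (2.728,-22.728) [heading=315, draw]
RT 180: heading 315 -> 135
REPEAT 4 [
  -- iteration 1/4 --
  FD 15: (2.728,-22.728) -> (-7.879,-12.121) [heading=135, draw]
  PU: pen up
  FD 15: (-7.879,-12.121) -> (-18.485,-1.515) [heading=135, move]
  PD: pen down
  -- iteration 2/4 --
  FD 15: (-18.485,-1.515) -> (-29.092,9.092) [heading=135, draw]
  PU: pen up
  FD 15: (-29.092,9.092) -> (-39.698,19.698) [heading=135, move]
  PD: pen down
  -- iteration 3/4 --
  FD 15: (-39.698,19.698) -> (-50.305,30.305) [heading=135, draw]
  PU: pen up
  FD 15: (-50.305,30.305) -> (-60.912,40.912) [heading=135, move]
  PD: pen down
  -- iteration 4/4 --
  FD 15: (-60.912,40.912) -> (-71.518,51.518) [heading=135, draw]
  PU: pen up
  FD 15: (-71.518,51.518) -> (-82.125,62.125) [heading=135, move]
  PD: pen down
]
PD: pen down
FD 5: (-82.125,62.125) -> (-85.66,65.66) [heading=135, draw]
FD 7: (-85.66,65.66) -> (-90.61,70.61) [heading=135, draw]
Final: pos=(-90.61,70.61), heading=135, 7 segment(s) drawn

Segment lengths:
  seg 1: (-10,-10) -> (2.728,-22.728), length = 18
  seg 2: (2.728,-22.728) -> (-7.879,-12.121), length = 15
  seg 3: (-18.485,-1.515) -> (-29.092,9.092), length = 15
  seg 4: (-39.698,19.698) -> (-50.305,30.305), length = 15
  seg 5: (-60.912,40.912) -> (-71.518,51.518), length = 15
  seg 6: (-82.125,62.125) -> (-85.66,65.66), length = 5
  seg 7: (-85.66,65.66) -> (-90.61,70.61), length = 7
Total = 90

Answer: 90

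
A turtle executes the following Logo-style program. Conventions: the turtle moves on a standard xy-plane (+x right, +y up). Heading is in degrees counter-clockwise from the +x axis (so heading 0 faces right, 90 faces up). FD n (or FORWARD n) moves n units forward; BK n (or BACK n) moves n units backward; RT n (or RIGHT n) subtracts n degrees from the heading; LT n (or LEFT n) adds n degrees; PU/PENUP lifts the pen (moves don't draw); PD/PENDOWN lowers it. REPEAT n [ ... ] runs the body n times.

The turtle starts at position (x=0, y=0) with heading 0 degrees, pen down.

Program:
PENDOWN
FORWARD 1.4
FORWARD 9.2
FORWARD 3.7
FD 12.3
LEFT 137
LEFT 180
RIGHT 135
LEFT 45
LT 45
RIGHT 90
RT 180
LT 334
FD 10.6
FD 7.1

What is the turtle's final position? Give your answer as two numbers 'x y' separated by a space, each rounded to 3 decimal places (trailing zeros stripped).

Answer: 42.77 -7.199

Derivation:
Executing turtle program step by step:
Start: pos=(0,0), heading=0, pen down
PD: pen down
FD 1.4: (0,0) -> (1.4,0) [heading=0, draw]
FD 9.2: (1.4,0) -> (10.6,0) [heading=0, draw]
FD 3.7: (10.6,0) -> (14.3,0) [heading=0, draw]
FD 12.3: (14.3,0) -> (26.6,0) [heading=0, draw]
LT 137: heading 0 -> 137
LT 180: heading 137 -> 317
RT 135: heading 317 -> 182
LT 45: heading 182 -> 227
LT 45: heading 227 -> 272
RT 90: heading 272 -> 182
RT 180: heading 182 -> 2
LT 334: heading 2 -> 336
FD 10.6: (26.6,0) -> (36.284,-4.311) [heading=336, draw]
FD 7.1: (36.284,-4.311) -> (42.77,-7.199) [heading=336, draw]
Final: pos=(42.77,-7.199), heading=336, 6 segment(s) drawn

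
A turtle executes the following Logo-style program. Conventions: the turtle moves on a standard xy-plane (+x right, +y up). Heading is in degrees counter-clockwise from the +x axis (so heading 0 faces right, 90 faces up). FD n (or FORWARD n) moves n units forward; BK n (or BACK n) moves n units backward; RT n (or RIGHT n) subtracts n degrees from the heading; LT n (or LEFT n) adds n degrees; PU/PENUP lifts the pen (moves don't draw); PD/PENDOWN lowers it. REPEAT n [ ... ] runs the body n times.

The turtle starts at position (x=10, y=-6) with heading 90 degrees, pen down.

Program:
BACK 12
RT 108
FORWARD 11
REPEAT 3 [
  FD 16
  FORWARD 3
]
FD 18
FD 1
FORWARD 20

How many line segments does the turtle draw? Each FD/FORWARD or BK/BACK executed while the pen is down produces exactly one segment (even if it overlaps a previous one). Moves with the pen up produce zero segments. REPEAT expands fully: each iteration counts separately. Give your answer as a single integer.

Answer: 11

Derivation:
Executing turtle program step by step:
Start: pos=(10,-6), heading=90, pen down
BK 12: (10,-6) -> (10,-18) [heading=90, draw]
RT 108: heading 90 -> 342
FD 11: (10,-18) -> (20.462,-21.399) [heading=342, draw]
REPEAT 3 [
  -- iteration 1/3 --
  FD 16: (20.462,-21.399) -> (35.679,-26.343) [heading=342, draw]
  FD 3: (35.679,-26.343) -> (38.532,-27.271) [heading=342, draw]
  -- iteration 2/3 --
  FD 16: (38.532,-27.271) -> (53.749,-32.215) [heading=342, draw]
  FD 3: (53.749,-32.215) -> (56.602,-33.142) [heading=342, draw]
  -- iteration 3/3 --
  FD 16: (56.602,-33.142) -> (71.819,-38.086) [heading=342, draw]
  FD 3: (71.819,-38.086) -> (74.672,-39.013) [heading=342, draw]
]
FD 18: (74.672,-39.013) -> (91.791,-44.575) [heading=342, draw]
FD 1: (91.791,-44.575) -> (92.742,-44.884) [heading=342, draw]
FD 20: (92.742,-44.884) -> (111.763,-51.065) [heading=342, draw]
Final: pos=(111.763,-51.065), heading=342, 11 segment(s) drawn
Segments drawn: 11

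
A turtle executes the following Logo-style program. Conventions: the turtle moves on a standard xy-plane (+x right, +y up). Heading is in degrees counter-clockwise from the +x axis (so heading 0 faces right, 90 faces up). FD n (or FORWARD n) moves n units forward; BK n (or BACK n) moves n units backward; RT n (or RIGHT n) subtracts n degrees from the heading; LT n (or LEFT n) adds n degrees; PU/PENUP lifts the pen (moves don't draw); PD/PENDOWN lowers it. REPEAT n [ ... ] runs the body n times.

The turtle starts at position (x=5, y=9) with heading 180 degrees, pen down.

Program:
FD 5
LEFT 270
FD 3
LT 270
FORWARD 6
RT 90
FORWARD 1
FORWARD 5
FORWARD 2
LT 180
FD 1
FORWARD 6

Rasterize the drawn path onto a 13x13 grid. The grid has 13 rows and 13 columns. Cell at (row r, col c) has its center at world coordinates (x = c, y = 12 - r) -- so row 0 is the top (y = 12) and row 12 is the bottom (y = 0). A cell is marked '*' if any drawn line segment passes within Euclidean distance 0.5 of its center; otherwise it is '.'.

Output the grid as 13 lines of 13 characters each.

Segment 0: (5,9) -> (0,9)
Segment 1: (0,9) -> (0,12)
Segment 2: (0,12) -> (6,12)
Segment 3: (6,12) -> (6,11)
Segment 4: (6,11) -> (6,6)
Segment 5: (6,6) -> (6,4)
Segment 6: (6,4) -> (6,5)
Segment 7: (6,5) -> (6,11)

Answer: *******......
*.....*......
*.....*......
*******......
......*......
......*......
......*......
......*......
......*......
.............
.............
.............
.............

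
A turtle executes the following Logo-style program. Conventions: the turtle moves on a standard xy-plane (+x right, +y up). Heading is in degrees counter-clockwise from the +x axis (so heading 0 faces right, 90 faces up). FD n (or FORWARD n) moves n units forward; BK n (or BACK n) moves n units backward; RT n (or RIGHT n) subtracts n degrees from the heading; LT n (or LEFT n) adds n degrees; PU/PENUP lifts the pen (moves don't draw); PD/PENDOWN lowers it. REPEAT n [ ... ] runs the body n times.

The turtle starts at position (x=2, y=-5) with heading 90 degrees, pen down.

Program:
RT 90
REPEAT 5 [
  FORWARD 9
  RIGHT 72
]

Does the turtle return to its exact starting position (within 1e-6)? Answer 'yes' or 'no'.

Answer: yes

Derivation:
Executing turtle program step by step:
Start: pos=(2,-5), heading=90, pen down
RT 90: heading 90 -> 0
REPEAT 5 [
  -- iteration 1/5 --
  FD 9: (2,-5) -> (11,-5) [heading=0, draw]
  RT 72: heading 0 -> 288
  -- iteration 2/5 --
  FD 9: (11,-5) -> (13.781,-13.56) [heading=288, draw]
  RT 72: heading 288 -> 216
  -- iteration 3/5 --
  FD 9: (13.781,-13.56) -> (6.5,-18.85) [heading=216, draw]
  RT 72: heading 216 -> 144
  -- iteration 4/5 --
  FD 9: (6.5,-18.85) -> (-0.781,-13.56) [heading=144, draw]
  RT 72: heading 144 -> 72
  -- iteration 5/5 --
  FD 9: (-0.781,-13.56) -> (2,-5) [heading=72, draw]
  RT 72: heading 72 -> 0
]
Final: pos=(2,-5), heading=0, 5 segment(s) drawn

Start position: (2, -5)
Final position: (2, -5)
Distance = 0; < 1e-6 -> CLOSED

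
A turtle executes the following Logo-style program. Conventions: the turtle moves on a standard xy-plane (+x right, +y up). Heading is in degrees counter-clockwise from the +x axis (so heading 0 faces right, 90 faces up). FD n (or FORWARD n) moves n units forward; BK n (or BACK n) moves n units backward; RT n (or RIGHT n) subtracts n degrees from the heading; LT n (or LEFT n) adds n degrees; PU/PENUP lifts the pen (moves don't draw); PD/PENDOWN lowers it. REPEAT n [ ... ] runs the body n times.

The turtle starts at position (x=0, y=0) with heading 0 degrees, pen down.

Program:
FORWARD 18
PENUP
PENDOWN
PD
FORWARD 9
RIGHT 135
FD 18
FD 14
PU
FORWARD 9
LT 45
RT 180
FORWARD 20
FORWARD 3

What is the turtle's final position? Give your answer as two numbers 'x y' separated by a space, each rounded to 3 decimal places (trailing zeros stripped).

Executing turtle program step by step:
Start: pos=(0,0), heading=0, pen down
FD 18: (0,0) -> (18,0) [heading=0, draw]
PU: pen up
PD: pen down
PD: pen down
FD 9: (18,0) -> (27,0) [heading=0, draw]
RT 135: heading 0 -> 225
FD 18: (27,0) -> (14.272,-12.728) [heading=225, draw]
FD 14: (14.272,-12.728) -> (4.373,-22.627) [heading=225, draw]
PU: pen up
FD 9: (4.373,-22.627) -> (-1.991,-28.991) [heading=225, move]
LT 45: heading 225 -> 270
RT 180: heading 270 -> 90
FD 20: (-1.991,-28.991) -> (-1.991,-8.991) [heading=90, move]
FD 3: (-1.991,-8.991) -> (-1.991,-5.991) [heading=90, move]
Final: pos=(-1.991,-5.991), heading=90, 4 segment(s) drawn

Answer: -1.991 -5.991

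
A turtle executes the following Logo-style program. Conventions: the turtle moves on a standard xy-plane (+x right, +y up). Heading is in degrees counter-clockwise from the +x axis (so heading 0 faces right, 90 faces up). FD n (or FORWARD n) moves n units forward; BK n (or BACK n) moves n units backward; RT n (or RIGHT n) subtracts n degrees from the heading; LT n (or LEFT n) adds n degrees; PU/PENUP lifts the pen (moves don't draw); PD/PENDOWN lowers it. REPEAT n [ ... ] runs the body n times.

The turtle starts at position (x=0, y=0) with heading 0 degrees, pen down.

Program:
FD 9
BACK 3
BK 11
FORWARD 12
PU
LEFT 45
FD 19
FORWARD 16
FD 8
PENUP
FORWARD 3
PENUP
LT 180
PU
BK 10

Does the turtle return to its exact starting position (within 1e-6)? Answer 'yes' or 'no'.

Answer: no

Derivation:
Executing turtle program step by step:
Start: pos=(0,0), heading=0, pen down
FD 9: (0,0) -> (9,0) [heading=0, draw]
BK 3: (9,0) -> (6,0) [heading=0, draw]
BK 11: (6,0) -> (-5,0) [heading=0, draw]
FD 12: (-5,0) -> (7,0) [heading=0, draw]
PU: pen up
LT 45: heading 0 -> 45
FD 19: (7,0) -> (20.435,13.435) [heading=45, move]
FD 16: (20.435,13.435) -> (31.749,24.749) [heading=45, move]
FD 8: (31.749,24.749) -> (37.406,30.406) [heading=45, move]
PU: pen up
FD 3: (37.406,30.406) -> (39.527,32.527) [heading=45, move]
PU: pen up
LT 180: heading 45 -> 225
PU: pen up
BK 10: (39.527,32.527) -> (46.598,39.598) [heading=225, move]
Final: pos=(46.598,39.598), heading=225, 4 segment(s) drawn

Start position: (0, 0)
Final position: (46.598, 39.598)
Distance = 61.15; >= 1e-6 -> NOT closed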